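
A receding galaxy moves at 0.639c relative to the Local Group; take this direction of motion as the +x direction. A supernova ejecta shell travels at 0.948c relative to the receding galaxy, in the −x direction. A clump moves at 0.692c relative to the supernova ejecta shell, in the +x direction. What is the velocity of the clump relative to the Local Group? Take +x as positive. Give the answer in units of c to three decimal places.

-0.201c

Apply u = (u' + v)/(1 + u'v/c²) successively, working outward toward the Local Group.
Start: velocity of the receding galaxy relative to the Local Group = 0.6390c.
Compose with the supernova ejecta shell (u' = -0.948 in the receding galaxy frame): u_1 = (-0.948 + 0.639) / (1 + (-0.948)·0.639) = -0.3090/0.3942 = -0.7838.
Compose with the clump (u' = 0.692 in the supernova ejecta shell frame): u_2 = (0.692 + (-0.784)) / (1 + 0.692·(-0.784)) = -0.0918/0.4576 = -0.2006.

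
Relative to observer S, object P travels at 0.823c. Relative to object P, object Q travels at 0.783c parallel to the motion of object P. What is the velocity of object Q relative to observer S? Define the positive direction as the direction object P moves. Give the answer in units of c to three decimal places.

With v = 0.823 and u' = 0.783 (in units of c),
u = (u' + v)/(1 + u'v/c²):
u = (0.783 + 0.823) / (1 + 0.783·0.823) = 1.6060/1.6444 = 0.9766
(Galilean addition would give +1.606c, exceeding c.)

0.977c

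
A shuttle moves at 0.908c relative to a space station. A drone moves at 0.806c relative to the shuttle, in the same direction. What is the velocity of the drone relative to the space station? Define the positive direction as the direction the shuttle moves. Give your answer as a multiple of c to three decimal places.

0.990c

With v = 0.908 and u' = 0.806 (in units of c),
u = (u' + v)/(1 + u'v/c²):
u = (0.806 + 0.908) / (1 + 0.806·0.908) = 1.7140/1.7318 = 0.9897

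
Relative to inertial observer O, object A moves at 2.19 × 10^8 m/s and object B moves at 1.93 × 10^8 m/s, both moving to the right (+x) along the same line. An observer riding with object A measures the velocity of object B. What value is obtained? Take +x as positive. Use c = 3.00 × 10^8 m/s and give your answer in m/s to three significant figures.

-4.90 × 10^7 m/s

β_A = 0.730, β_B = 0.643 (dividing each by c = 3.00 × 10^8 m/s).
Transform to A's frame with the inverse velocity-addition law: u' = (u − v)/(1 − uv/c²), taking u = β_B and v = β_A.
u' = (0.643 − 0.730) / (1 − (0.730)(0.643)) = -0.0867/0.5304 = -0.1634.
u' = -0.1634 × 3.00 × 10^8 m/s.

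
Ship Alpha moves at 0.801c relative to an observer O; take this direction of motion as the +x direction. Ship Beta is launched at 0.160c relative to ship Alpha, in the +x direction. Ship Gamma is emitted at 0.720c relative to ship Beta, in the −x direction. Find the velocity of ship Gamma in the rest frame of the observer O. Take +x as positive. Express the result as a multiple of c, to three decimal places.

+0.341c

Apply u = (u' + v)/(1 + u'v/c²) successively, working outward toward the observer O.
Start: velocity of ship Alpha relative to the observer O = 0.8010c.
Compose with ship Beta (u' = 0.160 in ship Alpha frame): u_1 = (0.160 + 0.801) / (1 + 0.160·0.801) = 0.9610/1.1282 = 0.8518.
Compose with ship Gamma (u' = -0.720 in ship Beta frame): u_2 = (-0.720 + 0.852) / (1 + (-0.720)·0.852) = 0.1318/0.3867 = 0.3409.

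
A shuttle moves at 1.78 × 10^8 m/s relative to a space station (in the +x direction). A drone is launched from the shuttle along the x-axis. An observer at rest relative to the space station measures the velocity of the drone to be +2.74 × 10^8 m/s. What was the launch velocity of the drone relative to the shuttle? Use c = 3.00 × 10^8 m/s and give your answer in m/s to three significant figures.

v = 0.593c, u = 0.913c.
Invert the composition law: u' = (u − v)/(1 − uv/c²).
u' = (0.913 − 0.593) / (1 − (0.913)(0.593)) = 0.3200/0.4581 = 0.6986.
u' = 0.6986 × 3.00 × 10^8 m/s.

+2.10 × 10^8 m/s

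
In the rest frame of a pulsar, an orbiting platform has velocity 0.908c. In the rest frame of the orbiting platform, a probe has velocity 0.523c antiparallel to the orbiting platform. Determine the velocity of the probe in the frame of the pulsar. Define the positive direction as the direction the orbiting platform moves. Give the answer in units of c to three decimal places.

+0.733c

With v = 0.908 and u' = -0.523 (in units of c),
u = (u' + v)/(1 + u'v/c²):
u = (-0.523 + 0.908) / (1 + (-0.523)·0.908) = 0.3850/0.5251 = 0.7332
(Galilean addition would give +0.385c.)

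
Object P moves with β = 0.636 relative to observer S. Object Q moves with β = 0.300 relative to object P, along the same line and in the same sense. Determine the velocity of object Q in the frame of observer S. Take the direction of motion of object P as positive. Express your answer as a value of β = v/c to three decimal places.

β = 0.786

With v = 0.636 and u' = 0.300 (in units of c),
u = (u' + v)/(1 + u'v/c²):
u = (0.300 + 0.636) / (1 + 0.300·0.636) = 0.9360/1.1908 = 0.7860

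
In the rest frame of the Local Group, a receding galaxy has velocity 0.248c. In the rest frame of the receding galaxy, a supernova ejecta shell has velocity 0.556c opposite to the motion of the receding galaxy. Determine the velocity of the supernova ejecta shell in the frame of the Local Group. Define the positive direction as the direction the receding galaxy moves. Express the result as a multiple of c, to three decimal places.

With v = 0.248 and u' = -0.556 (in units of c),
u = (u' + v)/(1 + u'v/c²):
u = (-0.556 + 0.248) / (1 + (-0.556)·0.248) = -0.3080/0.8621 = -0.3573
(Galilean addition would give -0.308c.)

-0.357c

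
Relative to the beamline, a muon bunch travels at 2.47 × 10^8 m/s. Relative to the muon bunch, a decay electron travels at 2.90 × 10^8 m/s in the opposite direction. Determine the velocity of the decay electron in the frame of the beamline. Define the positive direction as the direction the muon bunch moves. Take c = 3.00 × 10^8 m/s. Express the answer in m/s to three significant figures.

In units of c (dividing by 3.00 × 10^8 m/s): v = 0.823, u' = -0.967.
u = (u' + v)/(1 + u'v/c²):
u = (-0.967 + 0.823) / (1 + (-0.967)·0.823) = -0.1433/0.2041 = -0.7022
(Galilean addition would give -0.143c.)
Converting back: u = -0.7022 × 3.00 × 10^8 m/s.

-2.11 × 10^8 m/s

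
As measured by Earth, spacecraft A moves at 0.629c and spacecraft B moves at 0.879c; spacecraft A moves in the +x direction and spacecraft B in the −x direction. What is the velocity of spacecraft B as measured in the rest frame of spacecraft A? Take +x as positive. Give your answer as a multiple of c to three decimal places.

-0.971c

β_A = 0.629, β_B = -0.879.
Transform to A's frame with the inverse velocity-addition law: u' = (u − v)/(1 − uv/c²), taking u = β_B and v = β_A.
u' = (-0.879 − 0.629) / (1 − (0.629)(-0.879)) = -1.5080/1.5529 = -0.9711.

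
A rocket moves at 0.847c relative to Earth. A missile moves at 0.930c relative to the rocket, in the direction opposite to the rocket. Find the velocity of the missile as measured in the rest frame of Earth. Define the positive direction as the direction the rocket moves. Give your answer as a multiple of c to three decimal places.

With v = 0.847 and u' = -0.930 (in units of c),
u = (u' + v)/(1 + u'v/c²):
u = (-0.930 + 0.847) / (1 + (-0.930)·0.847) = -0.0830/0.2123 = -0.3910
(Galilean addition would give -0.083c.)

-0.391c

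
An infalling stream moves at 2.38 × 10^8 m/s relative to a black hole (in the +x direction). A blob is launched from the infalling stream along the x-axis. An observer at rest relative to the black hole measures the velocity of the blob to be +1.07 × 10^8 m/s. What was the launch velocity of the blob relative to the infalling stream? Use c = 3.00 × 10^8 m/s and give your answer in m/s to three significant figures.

v = 0.793c, u = 0.357c.
Invert the composition law: u' = (u − v)/(1 − uv/c²).
u' = (0.357 − 0.793) / (1 − (0.357)(0.793)) = -0.4367/0.7170 = -0.6090.
u' = -0.6090 × 3.00 × 10^8 m/s.

-1.83 × 10^8 m/s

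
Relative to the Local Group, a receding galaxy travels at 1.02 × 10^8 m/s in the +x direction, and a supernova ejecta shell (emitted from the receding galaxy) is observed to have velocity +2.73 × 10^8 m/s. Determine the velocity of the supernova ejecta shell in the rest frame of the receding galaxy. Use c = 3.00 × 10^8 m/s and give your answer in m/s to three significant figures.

+2.48 × 10^8 m/s

v = 0.340c, u = 0.910c.
Invert the composition law: u' = (u − v)/(1 − uv/c²).
u' = (0.910 − 0.340) / (1 − (0.910)(0.340)) = 0.5700/0.6906 = 0.8254.
u' = 0.8254 × 3.00 × 10^8 m/s.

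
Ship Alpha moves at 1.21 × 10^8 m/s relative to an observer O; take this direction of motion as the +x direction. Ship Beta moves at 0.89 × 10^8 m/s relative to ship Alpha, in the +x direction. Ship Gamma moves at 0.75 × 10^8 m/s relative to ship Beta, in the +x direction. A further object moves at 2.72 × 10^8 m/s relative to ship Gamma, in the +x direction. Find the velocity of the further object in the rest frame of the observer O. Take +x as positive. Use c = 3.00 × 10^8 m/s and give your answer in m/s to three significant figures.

2.96 × 10^8 m/s

Apply u = (u' + v)/(1 + u'v/c²) successively, working outward toward the observer O.
(Dividing each given speed by c = 3.00 × 10^8 m/s to work in units of c.)
Start: velocity of ship Alpha relative to the observer O = 0.4033c.
Compose with ship Beta (u' = 0.297 in ship Alpha frame): u_1 = (0.297 + 0.403) / (1 + 0.297·0.403) = 0.7000/1.1197 = 0.6252.
Compose with ship Gamma (u' = 0.250 in ship Beta frame): u_2 = (0.250 + 0.625) / (1 + 0.250·0.625) = 0.8752/1.1563 = 0.7569.
Compose with the further object (u' = 0.907 in ship Gamma frame): u_3 = (0.907 + 0.757) / (1 + 0.907·0.757) = 1.6636/1.6862 = 0.9865.
So u = 0.9865 × 3.00 × 10^8 m/s.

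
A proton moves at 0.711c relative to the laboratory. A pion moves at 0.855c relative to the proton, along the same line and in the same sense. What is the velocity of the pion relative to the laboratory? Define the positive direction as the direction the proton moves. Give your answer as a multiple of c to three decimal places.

With v = 0.711 and u' = 0.855 (in units of c),
u = (u' + v)/(1 + u'v/c²):
u = (0.855 + 0.711) / (1 + 0.855·0.711) = 1.5660/1.6079 = 0.9739
(Galilean addition would give +1.566c, exceeding c.)

0.974c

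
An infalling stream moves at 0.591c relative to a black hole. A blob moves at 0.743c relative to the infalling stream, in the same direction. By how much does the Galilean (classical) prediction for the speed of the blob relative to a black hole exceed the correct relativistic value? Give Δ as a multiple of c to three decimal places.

Galilean: u_cl = 0.743 + 0.591 = 1.3340.
Relativistic: u_rel = (0.743 + 0.591) / (1 + 0.743·0.591) = 1.3340/1.4391 = 0.9270.
Δ = 1.3340 − 0.9270 = 0.4070.
(The classical prediction exceeds c; the relativistic result does not.)

Δ = 0.407c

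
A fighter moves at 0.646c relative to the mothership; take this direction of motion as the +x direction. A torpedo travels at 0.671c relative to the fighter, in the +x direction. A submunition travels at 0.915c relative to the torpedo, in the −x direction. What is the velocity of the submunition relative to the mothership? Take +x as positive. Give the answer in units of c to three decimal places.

Apply u = (u' + v)/(1 + u'v/c²) successively, working outward toward the mothership.
Start: velocity of the fighter relative to the mothership = 0.6460c.
Compose with the torpedo (u' = 0.671 in the fighter frame): u_1 = (0.671 + 0.646) / (1 + 0.671·0.646) = 1.3170/1.4335 = 0.9188.
Compose with the submunition (u' = -0.915 in the torpedo frame): u_2 = (-0.915 + 0.919) / (1 + (-0.915)·0.919) = 0.0038/0.1593 = 0.0235.

+0.024c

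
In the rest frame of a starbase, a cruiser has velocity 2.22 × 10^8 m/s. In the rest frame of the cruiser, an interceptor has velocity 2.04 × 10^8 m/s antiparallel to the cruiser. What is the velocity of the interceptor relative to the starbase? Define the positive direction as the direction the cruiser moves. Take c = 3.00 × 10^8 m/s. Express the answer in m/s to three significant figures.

In units of c (dividing by 3.00 × 10^8 m/s): v = 0.740, u' = -0.680.
u = (u' + v)/(1 + u'v/c²):
u = (-0.680 + 0.740) / (1 + (-0.680)·0.740) = 0.0600/0.4968 = 0.1208
Converting back: u = 0.1208 × 3.00 × 10^8 m/s.

+3.62 × 10^7 m/s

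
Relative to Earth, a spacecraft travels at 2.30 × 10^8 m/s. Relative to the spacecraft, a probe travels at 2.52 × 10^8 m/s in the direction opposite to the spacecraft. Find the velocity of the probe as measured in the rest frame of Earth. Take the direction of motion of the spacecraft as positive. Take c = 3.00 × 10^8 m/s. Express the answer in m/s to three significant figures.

In units of c (dividing by 3.00 × 10^8 m/s): v = 0.767, u' = -0.840.
u = (u' + v)/(1 + u'v/c²):
u = (-0.840 + 0.767) / (1 + (-0.840)·0.767) = -0.0733/0.3560 = -0.2060
Converting back: u = -0.2060 × 3.00 × 10^8 m/s.

-6.18 × 10^7 m/s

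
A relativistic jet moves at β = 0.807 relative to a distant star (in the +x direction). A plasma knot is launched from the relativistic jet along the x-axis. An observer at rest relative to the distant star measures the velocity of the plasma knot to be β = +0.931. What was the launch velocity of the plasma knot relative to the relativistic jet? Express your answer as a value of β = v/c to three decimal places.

β = +0.499

Invert the composition law: u' = (u − v)/(1 − uv/c²).
u' = (0.931 − 0.807) / (1 − (0.931)(0.807)) = 0.1240/0.2487 = 0.4986.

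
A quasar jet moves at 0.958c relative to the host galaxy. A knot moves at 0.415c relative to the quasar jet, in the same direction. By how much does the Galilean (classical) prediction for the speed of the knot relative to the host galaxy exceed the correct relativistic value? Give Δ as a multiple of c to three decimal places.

Δ = 0.391c

Galilean: u_cl = 0.415 + 0.958 = 1.3730.
Relativistic: u_rel = (0.415 + 0.958) / (1 + 0.415·0.958) = 1.3730/1.3976 = 0.9824.
Δ = 1.3730 − 0.9824 = 0.3906.
(The classical prediction exceeds c; the relativistic result does not.)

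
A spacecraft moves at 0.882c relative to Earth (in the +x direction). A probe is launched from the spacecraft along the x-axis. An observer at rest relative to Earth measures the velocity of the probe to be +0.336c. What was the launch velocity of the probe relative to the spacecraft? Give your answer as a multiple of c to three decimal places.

Invert the composition law: u' = (u − v)/(1 − uv/c²).
u' = (0.336 − 0.882) / (1 − (0.336)(0.882)) = -0.5460/0.7036 = -0.7760.

-0.776c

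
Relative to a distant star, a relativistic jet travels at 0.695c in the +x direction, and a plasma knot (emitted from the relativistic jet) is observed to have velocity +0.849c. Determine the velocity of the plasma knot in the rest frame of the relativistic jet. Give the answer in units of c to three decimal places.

Invert the composition law: u' = (u − v)/(1 − uv/c²).
u' = (0.849 − 0.695) / (1 − (0.849)(0.695)) = 0.1540/0.4099 = 0.3757.

+0.376c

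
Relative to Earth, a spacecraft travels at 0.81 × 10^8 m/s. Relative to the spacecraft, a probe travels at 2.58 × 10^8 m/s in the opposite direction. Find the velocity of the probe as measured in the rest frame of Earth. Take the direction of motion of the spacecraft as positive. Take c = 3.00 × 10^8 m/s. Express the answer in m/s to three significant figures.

In units of c (dividing by 3.00 × 10^8 m/s): v = 0.270, u' = -0.860.
u = (u' + v)/(1 + u'v/c²):
u = (-0.860 + 0.270) / (1 + (-0.860)·0.270) = -0.5900/0.7678 = -0.7684
Converting back: u = -0.7684 × 3.00 × 10^8 m/s.

-2.31 × 10^8 m/s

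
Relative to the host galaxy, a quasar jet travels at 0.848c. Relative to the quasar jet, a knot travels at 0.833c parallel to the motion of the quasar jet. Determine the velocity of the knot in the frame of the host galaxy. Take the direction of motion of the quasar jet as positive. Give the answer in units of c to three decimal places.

With v = 0.848 and u' = 0.833 (in units of c),
u = (u' + v)/(1 + u'v/c²):
u = (0.833 + 0.848) / (1 + 0.833·0.848) = 1.6810/1.7064 = 0.9851

0.985c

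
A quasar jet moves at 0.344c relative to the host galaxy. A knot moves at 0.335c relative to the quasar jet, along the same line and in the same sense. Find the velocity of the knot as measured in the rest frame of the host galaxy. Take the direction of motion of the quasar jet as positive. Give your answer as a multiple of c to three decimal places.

With v = 0.344 and u' = 0.335 (in units of c),
u = (u' + v)/(1 + u'v/c²):
u = (0.335 + 0.344) / (1 + 0.335·0.344) = 0.6790/1.1152 = 0.6088
(Galilean addition would give +0.679c.)

0.609c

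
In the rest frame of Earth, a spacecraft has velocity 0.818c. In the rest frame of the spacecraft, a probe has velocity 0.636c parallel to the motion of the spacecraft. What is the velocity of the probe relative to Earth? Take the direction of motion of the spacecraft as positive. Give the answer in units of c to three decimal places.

0.956c

With v = 0.818 and u' = 0.636 (in units of c),
u = (u' + v)/(1 + u'v/c²):
u = (0.636 + 0.818) / (1 + 0.636·0.818) = 1.4540/1.5202 = 0.9564
(Galilean addition would give +1.454c, exceeding c.)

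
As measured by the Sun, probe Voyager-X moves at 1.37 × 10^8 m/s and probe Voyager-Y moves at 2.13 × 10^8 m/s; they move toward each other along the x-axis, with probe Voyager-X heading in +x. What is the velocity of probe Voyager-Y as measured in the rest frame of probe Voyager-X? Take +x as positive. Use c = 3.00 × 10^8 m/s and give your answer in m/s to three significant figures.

β_A = 0.457, β_B = -0.710 (dividing each by c = 3.00 × 10^8 m/s).
Transform to A's frame with the inverse velocity-addition law: u' = (u − v)/(1 − uv/c²), taking u = β_B and v = β_A.
u' = (-0.710 − 0.457) / (1 − (0.457)(-0.710)) = -1.1667/1.3242 = -0.8810.
u' = -0.8810 × 3.00 × 10^8 m/s.

-2.64 × 10^8 m/s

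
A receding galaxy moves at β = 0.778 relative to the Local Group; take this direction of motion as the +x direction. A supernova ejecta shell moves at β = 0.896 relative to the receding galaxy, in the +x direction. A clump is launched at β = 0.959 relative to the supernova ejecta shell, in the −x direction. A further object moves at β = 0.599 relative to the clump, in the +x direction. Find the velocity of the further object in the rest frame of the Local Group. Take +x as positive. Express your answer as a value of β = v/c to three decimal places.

Apply u = (u' + v)/(1 + u'v/c²) successively, working outward toward the Local Group.
Start: velocity of the receding galaxy relative to the Local Group = 0.7780c.
Compose with the supernova ejecta shell (u' = 0.896 in the receding galaxy frame): u_1 = (0.896 + 0.778) / (1 + 0.896·0.778) = 1.6740/1.6971 = 0.9864.
Compose with the clump (u' = -0.959 in the supernova ejecta shell frame): u_2 = (-0.959 + 0.986) / (1 + (-0.959)·0.986) = 0.0274/0.0540 = 0.5069.
Compose with the further object (u' = 0.599 in the clump frame): u_3 = (0.599 + 0.507) / (1 + 0.599·0.507) = 1.1059/1.3036 = 0.8483.

β = +0.848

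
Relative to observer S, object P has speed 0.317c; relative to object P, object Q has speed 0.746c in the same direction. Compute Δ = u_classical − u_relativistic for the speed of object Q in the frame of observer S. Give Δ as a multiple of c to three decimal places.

Galilean: u_cl = 0.746 + 0.317 = 1.0630.
Relativistic: u_rel = (0.746 + 0.317) / (1 + 0.746·0.317) = 1.0630/1.2365 = 0.8597.
Δ = 1.0630 − 0.8597 = 0.2033.
(The classical prediction exceeds c; the relativistic result does not.)

Δ = 0.203c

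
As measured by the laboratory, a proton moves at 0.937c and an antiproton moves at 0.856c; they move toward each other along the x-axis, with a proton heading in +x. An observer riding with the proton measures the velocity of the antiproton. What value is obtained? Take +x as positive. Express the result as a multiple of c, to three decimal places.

β_A = 0.937, β_B = -0.856.
Transform to A's frame with the inverse velocity-addition law: u' = (u − v)/(1 − uv/c²), taking u = β_B and v = β_A.
u' = (-0.856 − 0.937) / (1 − (0.937)(-0.856)) = -1.7930/1.8021 = -0.9950.

-0.995c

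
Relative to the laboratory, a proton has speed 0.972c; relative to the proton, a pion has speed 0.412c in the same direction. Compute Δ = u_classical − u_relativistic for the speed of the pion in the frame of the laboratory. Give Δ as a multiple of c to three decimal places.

Δ = 0.396c

Galilean: u_cl = 0.412 + 0.972 = 1.3840.
Relativistic: u_rel = (0.412 + 0.972) / (1 + 0.412·0.972) = 1.3840/1.4005 = 0.9882.
Δ = 1.3840 − 0.9882 = 0.3958.
(The classical prediction exceeds c; the relativistic result does not.)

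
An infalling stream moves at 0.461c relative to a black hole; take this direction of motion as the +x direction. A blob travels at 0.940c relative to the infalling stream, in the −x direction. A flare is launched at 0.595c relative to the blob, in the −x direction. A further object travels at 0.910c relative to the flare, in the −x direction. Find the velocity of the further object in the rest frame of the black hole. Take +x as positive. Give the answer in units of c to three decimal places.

Apply u = (u' + v)/(1 + u'v/c²) successively, working outward toward the black hole.
Start: velocity of the infalling stream relative to the black hole = 0.4610c.
Compose with the blob (u' = -0.940 in the infalling stream frame): u_1 = (-0.940 + 0.461) / (1 + (-0.940)·0.461) = -0.4790/0.5667 = -0.8453.
Compose with the flare (u' = -0.595 in the blob frame): u_2 = (-0.595 + (-0.845)) / (1 + (-0.595)·(-0.845)) = -1.4403/1.5030 = -0.9583.
Compose with the further object (u' = -0.910 in the flare frame): u_3 = (-0.910 + (-0.958)) / (1 + (-0.910)·(-0.958)) = -1.8683/1.8721 = -0.9980.

-0.998c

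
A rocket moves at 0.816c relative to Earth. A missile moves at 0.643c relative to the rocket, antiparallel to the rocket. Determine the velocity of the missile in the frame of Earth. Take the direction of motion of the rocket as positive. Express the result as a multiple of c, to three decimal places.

+0.364c

With v = 0.816 and u' = -0.643 (in units of c),
u = (u' + v)/(1 + u'v/c²):
u = (-0.643 + 0.816) / (1 + (-0.643)·0.816) = 0.1730/0.4753 = 0.3640
(Galilean addition would give +0.173c.)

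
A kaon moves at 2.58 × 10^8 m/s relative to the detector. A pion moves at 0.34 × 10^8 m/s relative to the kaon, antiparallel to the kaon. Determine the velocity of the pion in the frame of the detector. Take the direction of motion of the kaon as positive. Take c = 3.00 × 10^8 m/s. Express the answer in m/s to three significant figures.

+2.48 × 10^8 m/s

In units of c (dividing by 3.00 × 10^8 m/s): v = 0.860, u' = -0.113.
u = (u' + v)/(1 + u'v/c²):
u = (-0.113 + 0.860) / (1 + (-0.113)·0.860) = 0.7467/0.9025 = 0.8273
Converting back: u = 0.8273 × 3.00 × 10^8 m/s.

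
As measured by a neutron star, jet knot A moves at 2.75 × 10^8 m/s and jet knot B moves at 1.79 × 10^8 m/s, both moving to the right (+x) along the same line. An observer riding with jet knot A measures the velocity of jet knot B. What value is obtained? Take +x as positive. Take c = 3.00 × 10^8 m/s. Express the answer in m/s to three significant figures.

β_A = 0.917, β_B = 0.597 (dividing each by c = 3.00 × 10^8 m/s).
Transform to A's frame with the inverse velocity-addition law: u' = (u − v)/(1 − uv/c²), taking u = β_B and v = β_A.
u' = (0.597 − 0.917) / (1 − (0.917)(0.597)) = -0.3200/0.4531 = -0.7063.
u' = -0.7063 × 3.00 × 10^8 m/s.

-2.12 × 10^8 m/s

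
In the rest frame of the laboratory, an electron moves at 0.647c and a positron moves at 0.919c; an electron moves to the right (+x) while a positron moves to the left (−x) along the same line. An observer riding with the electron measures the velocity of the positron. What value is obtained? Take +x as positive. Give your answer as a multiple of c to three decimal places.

β_A = 0.647, β_B = -0.919.
Transform to A's frame with the inverse velocity-addition law: u' = (u − v)/(1 − uv/c²), taking u = β_B and v = β_A.
u' = (-0.919 − 0.647) / (1 − (0.647)(-0.919)) = -1.5660/1.5946 = -0.9821.

-0.982c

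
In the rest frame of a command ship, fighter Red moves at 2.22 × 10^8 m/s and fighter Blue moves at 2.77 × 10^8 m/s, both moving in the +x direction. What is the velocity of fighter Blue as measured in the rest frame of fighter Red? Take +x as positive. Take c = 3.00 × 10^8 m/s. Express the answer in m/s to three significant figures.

+1.74 × 10^8 m/s

β_A = 0.740, β_B = 0.923 (dividing each by c = 3.00 × 10^8 m/s).
Transform to A's frame with the inverse velocity-addition law: u' = (u − v)/(1 − uv/c²), taking u = β_B and v = β_A.
u' = (0.923 − 0.740) / (1 − (0.740)(0.923)) = 0.1833/0.3167 = 0.5788.
u' = 0.5788 × 3.00 × 10^8 m/s.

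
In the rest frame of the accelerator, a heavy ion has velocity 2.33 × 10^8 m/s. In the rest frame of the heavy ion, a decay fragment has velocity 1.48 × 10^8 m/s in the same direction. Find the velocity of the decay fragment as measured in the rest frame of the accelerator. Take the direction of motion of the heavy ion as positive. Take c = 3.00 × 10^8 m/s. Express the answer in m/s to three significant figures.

2.75 × 10^8 m/s

In units of c (dividing by 3.00 × 10^8 m/s): v = 0.777, u' = 0.493.
u = (u' + v)/(1 + u'v/c²):
u = (0.493 + 0.777) / (1 + 0.493·0.777) = 1.2700/1.3832 = 0.9182
(Galilean addition would give +1.270c, exceeding c.)
Converting back: u = 0.9182 × 3.00 × 10^8 m/s.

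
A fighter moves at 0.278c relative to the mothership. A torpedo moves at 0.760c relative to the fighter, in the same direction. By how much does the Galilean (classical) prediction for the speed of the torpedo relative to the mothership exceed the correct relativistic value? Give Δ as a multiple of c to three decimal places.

Δ = 0.181c

Galilean: u_cl = 0.760 + 0.278 = 1.0380.
Relativistic: u_rel = (0.760 + 0.278) / (1 + 0.760·0.278) = 1.0380/1.2113 = 0.8569.
Δ = 1.0380 − 0.8569 = 0.1811.
(The classical prediction exceeds c; the relativistic result does not.)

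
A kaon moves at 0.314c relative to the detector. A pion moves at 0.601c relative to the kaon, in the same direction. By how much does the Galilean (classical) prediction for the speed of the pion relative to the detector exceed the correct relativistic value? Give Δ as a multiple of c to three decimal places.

Galilean: u_cl = 0.601 + 0.314 = 0.9150.
Relativistic: u_rel = (0.601 + 0.314) / (1 + 0.601·0.314) = 0.9150/1.1887 = 0.7697.
Δ = 0.9150 − 0.7697 = 0.1453.

Δ = 0.145c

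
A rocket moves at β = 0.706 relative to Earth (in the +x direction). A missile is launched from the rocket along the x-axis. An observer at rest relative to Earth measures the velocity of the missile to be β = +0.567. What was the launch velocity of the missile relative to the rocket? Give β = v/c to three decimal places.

β = -0.232

Invert the composition law: u' = (u − v)/(1 − uv/c²).
u' = (0.567 − 0.706) / (1 − (0.567)(0.706)) = -0.1390/0.5997 = -0.2318.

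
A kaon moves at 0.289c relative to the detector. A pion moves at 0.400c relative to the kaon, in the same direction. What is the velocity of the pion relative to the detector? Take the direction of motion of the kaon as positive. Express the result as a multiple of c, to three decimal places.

With v = 0.289 and u' = 0.400 (in units of c),
u = (u' + v)/(1 + u'v/c²):
u = (0.400 + 0.289) / (1 + 0.400·0.289) = 0.6890/1.1156 = 0.6176

0.618c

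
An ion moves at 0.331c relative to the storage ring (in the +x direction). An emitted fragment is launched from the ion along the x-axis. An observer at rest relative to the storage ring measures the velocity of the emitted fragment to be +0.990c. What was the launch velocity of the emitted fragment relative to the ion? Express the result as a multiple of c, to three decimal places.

Invert the composition law: u' = (u − v)/(1 − uv/c²).
u' = (0.990 − 0.331) / (1 − (0.990)(0.331)) = 0.6590/0.6723 = 0.9802.

+0.980c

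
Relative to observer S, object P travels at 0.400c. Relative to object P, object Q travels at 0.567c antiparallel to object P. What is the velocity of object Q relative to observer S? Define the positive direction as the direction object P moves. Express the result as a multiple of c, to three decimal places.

With v = 0.400 and u' = -0.567 (in units of c),
u = (u' + v)/(1 + u'v/c²):
u = (-0.567 + 0.400) / (1 + (-0.567)·0.400) = -0.1670/0.7732 = -0.2160
(Galilean addition would give -0.167c.)

-0.216c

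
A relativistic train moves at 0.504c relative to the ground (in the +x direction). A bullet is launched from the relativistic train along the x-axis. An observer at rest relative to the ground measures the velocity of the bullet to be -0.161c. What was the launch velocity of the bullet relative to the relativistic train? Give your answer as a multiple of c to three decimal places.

-0.615c

Invert the composition law: u' = (u − v)/(1 − uv/c²).
u' = (-0.161 − 0.504) / (1 − (-0.161)(0.504)) = -0.6650/1.0811 = -0.6151.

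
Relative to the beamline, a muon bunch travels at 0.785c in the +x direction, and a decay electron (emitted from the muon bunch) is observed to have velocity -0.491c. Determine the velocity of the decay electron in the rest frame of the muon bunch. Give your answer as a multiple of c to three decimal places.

-0.921c

Invert the composition law: u' = (u − v)/(1 − uv/c²).
u' = (-0.491 − 0.785) / (1 − (-0.491)(0.785)) = -1.2760/1.3854 = -0.9210.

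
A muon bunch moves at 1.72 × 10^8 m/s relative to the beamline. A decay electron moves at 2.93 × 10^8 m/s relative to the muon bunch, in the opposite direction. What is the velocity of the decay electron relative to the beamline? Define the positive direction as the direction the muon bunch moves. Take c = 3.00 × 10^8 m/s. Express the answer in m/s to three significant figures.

-2.75 × 10^8 m/s

In units of c (dividing by 3.00 × 10^8 m/s): v = 0.573, u' = -0.977.
u = (u' + v)/(1 + u'v/c²):
u = (-0.977 + 0.573) / (1 + (-0.977)·0.573) = -0.4033/0.4400 = -0.9166
(Galilean addition would give -0.403c.)
Converting back: u = -0.9166 × 3.00 × 10^8 m/s.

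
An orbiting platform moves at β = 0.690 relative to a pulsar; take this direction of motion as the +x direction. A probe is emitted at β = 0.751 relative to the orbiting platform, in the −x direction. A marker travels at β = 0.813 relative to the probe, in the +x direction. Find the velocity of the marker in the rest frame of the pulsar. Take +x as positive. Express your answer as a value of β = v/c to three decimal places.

β = +0.765

Apply u = (u' + v)/(1 + u'v/c²) successively, working outward toward the pulsar.
Start: velocity of the orbiting platform relative to the pulsar = 0.6900c.
Compose with the probe (u' = -0.751 in the orbiting platform frame): u_1 = (-0.751 + 0.690) / (1 + (-0.751)·0.690) = -0.0610/0.4818 = -0.1266.
Compose with the marker (u' = 0.813 in the probe frame): u_2 = (0.813 + (-0.127)) / (1 + 0.813·(-0.127)) = 0.6864/0.8971 = 0.7652.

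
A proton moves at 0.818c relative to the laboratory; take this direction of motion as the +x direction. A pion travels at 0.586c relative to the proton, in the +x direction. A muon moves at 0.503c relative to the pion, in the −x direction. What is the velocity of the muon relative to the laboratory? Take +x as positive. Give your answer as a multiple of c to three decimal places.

+0.854c

Apply u = (u' + v)/(1 + u'v/c²) successively, working outward toward the laboratory.
Start: velocity of the proton relative to the laboratory = 0.8180c.
Compose with the pion (u' = 0.586 in the proton frame): u_1 = (0.586 + 0.818) / (1 + 0.586·0.818) = 1.4040/1.4793 = 0.9491.
Compose with the muon (u' = -0.503 in the pion frame): u_2 = (-0.503 + 0.949) / (1 + (-0.503)·0.949) = 0.4461/0.5226 = 0.8535.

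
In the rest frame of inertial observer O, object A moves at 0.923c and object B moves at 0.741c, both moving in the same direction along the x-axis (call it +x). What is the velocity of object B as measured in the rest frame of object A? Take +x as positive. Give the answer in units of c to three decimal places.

-0.576c

β_A = 0.923, β_B = 0.741.
Transform to A's frame with the inverse velocity-addition law: u' = (u − v)/(1 − uv/c²), taking u = β_B and v = β_A.
u' = (0.741 − 0.923) / (1 − (0.923)(0.741)) = -0.1820/0.3161 = -0.5758.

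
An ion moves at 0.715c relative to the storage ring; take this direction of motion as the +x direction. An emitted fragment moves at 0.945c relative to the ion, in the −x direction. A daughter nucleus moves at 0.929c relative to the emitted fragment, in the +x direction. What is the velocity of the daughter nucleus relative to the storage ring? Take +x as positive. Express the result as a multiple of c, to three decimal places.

+0.644c

Apply u = (u' + v)/(1 + u'v/c²) successively, working outward toward the storage ring.
Start: velocity of the ion relative to the storage ring = 0.7150c.
Compose with the emitted fragment (u' = -0.945 in the ion frame): u_1 = (-0.945 + 0.715) / (1 + (-0.945)·0.715) = -0.2300/0.3243 = -0.7092.
Compose with the daughter nucleus (u' = 0.929 in the emitted fragment frame): u_2 = (0.929 + (-0.709)) / (1 + 0.929·(-0.709)) = 0.2198/0.3412 = 0.6443.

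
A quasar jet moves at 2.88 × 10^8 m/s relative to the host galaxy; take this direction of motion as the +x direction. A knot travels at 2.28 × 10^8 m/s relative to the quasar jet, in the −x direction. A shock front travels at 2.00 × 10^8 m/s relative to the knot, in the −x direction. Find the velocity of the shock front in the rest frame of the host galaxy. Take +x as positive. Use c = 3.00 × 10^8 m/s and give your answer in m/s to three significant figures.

Apply u = (u' + v)/(1 + u'v/c²) successively, working outward toward the host galaxy.
(Dividing each given speed by c = 3.00 × 10^8 m/s to work in units of c.)
Start: velocity of the quasar jet relative to the host galaxy = 0.9600c.
Compose with the knot (u' = -0.760 in the quasar jet frame): u_1 = (-0.760 + 0.960) / (1 + (-0.760)·0.960) = 0.2000/0.2704 = 0.7396.
Compose with the shock front (u' = -0.667 in the knot frame): u_2 = (-0.667 + 0.740) / (1 + (-0.667)·0.740) = 0.0730/0.5069 = 0.1440.
So u = 0.1440 × 3.00 × 10^8 m/s.

+4.32 × 10^7 m/s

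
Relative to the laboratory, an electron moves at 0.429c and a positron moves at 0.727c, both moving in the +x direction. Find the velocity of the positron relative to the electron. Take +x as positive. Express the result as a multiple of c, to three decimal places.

+0.433c

β_A = 0.429, β_B = 0.727.
Transform to A's frame with the inverse velocity-addition law: u' = (u − v)/(1 − uv/c²), taking u = β_B and v = β_A.
u' = (0.727 − 0.429) / (1 − (0.429)(0.727)) = 0.2980/0.6881 = 0.4331.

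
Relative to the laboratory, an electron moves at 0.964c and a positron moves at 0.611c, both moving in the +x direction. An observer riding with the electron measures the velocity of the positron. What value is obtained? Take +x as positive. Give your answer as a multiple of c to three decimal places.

β_A = 0.964, β_B = 0.611.
Transform to A's frame with the inverse velocity-addition law: u' = (u − v)/(1 − uv/c²), taking u = β_B and v = β_A.
u' = (0.611 − 0.964) / (1 − (0.964)(0.611)) = -0.3530/0.4110 = -0.8589.

-0.859c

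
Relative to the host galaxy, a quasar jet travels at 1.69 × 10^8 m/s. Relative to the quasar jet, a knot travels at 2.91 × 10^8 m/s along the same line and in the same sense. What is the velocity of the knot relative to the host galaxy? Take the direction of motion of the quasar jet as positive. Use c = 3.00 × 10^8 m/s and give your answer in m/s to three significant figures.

2.97 × 10^8 m/s

In units of c (dividing by 3.00 × 10^8 m/s): v = 0.563, u' = 0.970.
u = (u' + v)/(1 + u'v/c²):
u = (0.970 + 0.563) / (1 + 0.970·0.563) = 1.5333/1.5464 = 0.9915
(Galilean addition would give +1.533c, exceeding c.)
Converting back: u = 0.9915 × 3.00 × 10^8 m/s.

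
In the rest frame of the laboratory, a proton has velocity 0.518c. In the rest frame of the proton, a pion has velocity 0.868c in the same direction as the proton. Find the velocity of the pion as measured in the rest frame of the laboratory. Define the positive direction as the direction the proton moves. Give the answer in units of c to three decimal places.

0.956c

With v = 0.518 and u' = 0.868 (in units of c),
u = (u' + v)/(1 + u'v/c²):
u = (0.868 + 0.518) / (1 + 0.868·0.518) = 1.3860/1.4496 = 0.9561
(Galilean addition would give +1.386c, exceeding c.)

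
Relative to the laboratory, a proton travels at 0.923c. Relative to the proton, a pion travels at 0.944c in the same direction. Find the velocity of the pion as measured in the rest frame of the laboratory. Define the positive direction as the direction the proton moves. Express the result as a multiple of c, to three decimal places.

With v = 0.923 and u' = 0.944 (in units of c),
u = (u' + v)/(1 + u'v/c²):
u = (0.944 + 0.923) / (1 + 0.944·0.923) = 1.8670/1.8713 = 0.9977
(Galilean addition would give +1.867c, exceeding c.)

0.998c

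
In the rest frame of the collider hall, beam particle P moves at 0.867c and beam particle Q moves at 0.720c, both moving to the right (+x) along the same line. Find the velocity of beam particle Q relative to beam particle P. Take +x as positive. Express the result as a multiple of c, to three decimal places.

-0.391c

β_A = 0.867, β_B = 0.720.
Transform to A's frame with the inverse velocity-addition law: u' = (u − v)/(1 − uv/c²), taking u = β_B and v = β_A.
u' = (0.720 − 0.867) / (1 − (0.867)(0.720)) = -0.1470/0.3758 = -0.3912.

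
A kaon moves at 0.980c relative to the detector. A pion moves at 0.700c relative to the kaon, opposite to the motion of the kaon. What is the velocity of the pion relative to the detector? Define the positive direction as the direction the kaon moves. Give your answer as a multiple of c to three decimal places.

With v = 0.980 and u' = -0.700 (in units of c),
u = (u' + v)/(1 + u'v/c²):
u = (-0.700 + 0.980) / (1 + (-0.700)·0.980) = 0.2800/0.3140 = 0.8917

+0.892c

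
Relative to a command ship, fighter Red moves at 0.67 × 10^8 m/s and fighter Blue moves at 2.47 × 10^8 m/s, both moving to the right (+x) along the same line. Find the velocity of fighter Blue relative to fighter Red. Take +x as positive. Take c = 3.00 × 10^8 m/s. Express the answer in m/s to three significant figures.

β_A = 0.223, β_B = 0.823 (dividing each by c = 3.00 × 10^8 m/s).
Transform to A's frame with the inverse velocity-addition law: u' = (u − v)/(1 − uv/c²), taking u = β_B and v = β_A.
u' = (0.823 − 0.223) / (1 − (0.223)(0.823)) = 0.6000/0.8161 = 0.7352.
u' = 0.7352 × 3.00 × 10^8 m/s.

+2.21 × 10^8 m/s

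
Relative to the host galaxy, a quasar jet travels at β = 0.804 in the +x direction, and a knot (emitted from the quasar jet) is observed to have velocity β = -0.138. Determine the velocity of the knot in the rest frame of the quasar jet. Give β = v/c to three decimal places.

β = -0.848

Invert the composition law: u' = (u − v)/(1 − uv/c²).
u' = (-0.138 − 0.804) / (1 − (-0.138)(0.804)) = -0.9420/1.1110 = -0.8479.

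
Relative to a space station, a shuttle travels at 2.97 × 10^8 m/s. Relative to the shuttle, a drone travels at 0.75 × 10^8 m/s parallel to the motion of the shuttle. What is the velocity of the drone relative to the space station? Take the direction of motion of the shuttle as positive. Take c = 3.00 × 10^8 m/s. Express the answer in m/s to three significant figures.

In units of c (dividing by 3.00 × 10^8 m/s): v = 0.990, u' = 0.250.
u = (u' + v)/(1 + u'v/c²):
u = (0.250 + 0.990) / (1 + 0.250·0.990) = 1.2400/1.2475 = 0.9940
(Galilean addition would give +1.240c, exceeding c.)
Converting back: u = 0.9940 × 3.00 × 10^8 m/s.

2.98 × 10^8 m/s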